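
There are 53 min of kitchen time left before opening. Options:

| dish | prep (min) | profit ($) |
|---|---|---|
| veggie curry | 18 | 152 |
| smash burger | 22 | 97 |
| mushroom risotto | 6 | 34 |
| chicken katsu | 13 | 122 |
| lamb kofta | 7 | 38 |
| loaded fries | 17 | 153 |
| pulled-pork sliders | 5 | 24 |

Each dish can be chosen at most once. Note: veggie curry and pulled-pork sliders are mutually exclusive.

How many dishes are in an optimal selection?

The maximum profit within 53 min is 427.
One optimal bundle: veggie curry + chicken katsu + loaded fries (48 min).
Every optimal selection uses 3 dishes.

3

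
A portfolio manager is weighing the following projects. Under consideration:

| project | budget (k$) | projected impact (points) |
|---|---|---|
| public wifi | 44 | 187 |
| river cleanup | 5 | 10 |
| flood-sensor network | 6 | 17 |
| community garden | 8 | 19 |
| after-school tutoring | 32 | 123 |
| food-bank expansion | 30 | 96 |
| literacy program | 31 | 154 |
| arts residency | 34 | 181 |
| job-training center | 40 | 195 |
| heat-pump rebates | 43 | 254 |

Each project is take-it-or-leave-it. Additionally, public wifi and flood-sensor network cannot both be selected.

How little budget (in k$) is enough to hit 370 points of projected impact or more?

74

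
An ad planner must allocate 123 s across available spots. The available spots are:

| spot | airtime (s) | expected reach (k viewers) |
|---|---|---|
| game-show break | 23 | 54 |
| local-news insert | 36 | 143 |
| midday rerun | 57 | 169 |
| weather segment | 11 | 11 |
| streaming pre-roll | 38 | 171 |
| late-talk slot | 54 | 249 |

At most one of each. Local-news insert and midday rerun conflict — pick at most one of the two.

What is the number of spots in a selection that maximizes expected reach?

3

The maximum expected reach within 123 s is 474.
For example game-show break + streaming pre-roll + late-talk slot achieves it, using 115 s.
All optima have 3 spots.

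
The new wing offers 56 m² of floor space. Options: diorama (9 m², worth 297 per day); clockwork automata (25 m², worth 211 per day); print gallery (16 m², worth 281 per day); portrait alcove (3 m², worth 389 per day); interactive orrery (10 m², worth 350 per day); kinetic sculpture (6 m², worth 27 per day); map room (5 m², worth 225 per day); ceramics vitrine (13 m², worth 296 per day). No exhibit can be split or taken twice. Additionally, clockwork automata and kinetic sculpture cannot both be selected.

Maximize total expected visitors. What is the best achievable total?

1838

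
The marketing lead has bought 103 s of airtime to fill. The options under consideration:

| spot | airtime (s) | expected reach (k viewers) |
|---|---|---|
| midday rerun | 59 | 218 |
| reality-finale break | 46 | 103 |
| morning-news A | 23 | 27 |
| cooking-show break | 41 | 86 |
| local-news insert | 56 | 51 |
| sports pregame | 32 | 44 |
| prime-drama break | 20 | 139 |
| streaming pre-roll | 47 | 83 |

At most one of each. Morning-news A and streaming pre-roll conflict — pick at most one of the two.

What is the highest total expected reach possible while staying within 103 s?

384

Density check — prime-drama break 6.95, midday rerun 3.69, reality-finale break 2.24 are the best per s.
Taking midday rerun + morning-news A + prime-drama break: 102 s used, 384 in expected reach.
Next best is midday rerun + prime-drama break at 357 (79 s) — short by 27.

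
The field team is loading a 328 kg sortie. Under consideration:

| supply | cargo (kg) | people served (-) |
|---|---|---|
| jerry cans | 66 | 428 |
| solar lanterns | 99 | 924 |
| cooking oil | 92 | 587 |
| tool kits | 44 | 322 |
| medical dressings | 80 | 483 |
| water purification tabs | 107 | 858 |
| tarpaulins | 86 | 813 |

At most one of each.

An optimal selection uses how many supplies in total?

4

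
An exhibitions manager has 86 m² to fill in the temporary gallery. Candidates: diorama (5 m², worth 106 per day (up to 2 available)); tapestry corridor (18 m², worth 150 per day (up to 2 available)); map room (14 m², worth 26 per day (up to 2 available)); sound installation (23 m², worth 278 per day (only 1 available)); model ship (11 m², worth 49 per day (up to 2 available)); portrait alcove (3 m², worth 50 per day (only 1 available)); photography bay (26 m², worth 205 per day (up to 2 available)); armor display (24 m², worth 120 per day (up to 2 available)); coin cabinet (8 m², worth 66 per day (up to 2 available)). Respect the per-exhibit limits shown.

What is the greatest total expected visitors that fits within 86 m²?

Ranking by ratio (expected visitors/m²): diorama 21.20, portrait alcove 16.67, sound installation 12.09.
Taking the top-ratio exhibits first gives 2×diorama + 2×tapestry corridor + sound installation + portrait alcove + coin cabinet for 906 (80 m²).
Dropping portrait alcove frees 3 m²; slotting in coin cabinet (8 m²) lifts the total to 922 at 85 m².
The spare 1 m² is too small for any remaining exhibit, and no exchange beats 922.

922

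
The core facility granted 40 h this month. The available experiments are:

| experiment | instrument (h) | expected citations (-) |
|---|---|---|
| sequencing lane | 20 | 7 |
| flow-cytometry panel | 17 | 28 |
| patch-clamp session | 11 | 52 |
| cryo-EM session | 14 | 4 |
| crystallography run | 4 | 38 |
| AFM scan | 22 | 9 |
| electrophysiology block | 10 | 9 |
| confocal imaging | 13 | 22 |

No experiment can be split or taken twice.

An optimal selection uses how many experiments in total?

Best achievable expected citations is 121.
One optimal bundle: patch-clamp session + crystallography run + electrophysiology block + confocal imaging (38 h).
Every optimal selection uses 4 experiments.

4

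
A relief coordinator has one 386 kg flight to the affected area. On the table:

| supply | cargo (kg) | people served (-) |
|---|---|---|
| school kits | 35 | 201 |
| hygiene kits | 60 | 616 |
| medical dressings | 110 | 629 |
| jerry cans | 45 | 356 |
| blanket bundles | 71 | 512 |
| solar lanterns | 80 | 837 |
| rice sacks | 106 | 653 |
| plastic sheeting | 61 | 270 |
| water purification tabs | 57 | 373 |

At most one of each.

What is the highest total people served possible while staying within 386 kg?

Ranking by ratio (people served/kg): solar lanterns 10.46, hygiene kits 10.27, jerry cans 7.91.
The ratio heuristic lands on school kits + hygiene kits + jerry cans + blanket bundles + solar lanterns + water purification tabs (2895) but leaves 38 kg idle.
The 71 kg tied up in blanket bundles is better spent on rice sacks — total rises to 3036 (383 kg).
Every other selection either busts 386 kg or fails to beat 3036.

3036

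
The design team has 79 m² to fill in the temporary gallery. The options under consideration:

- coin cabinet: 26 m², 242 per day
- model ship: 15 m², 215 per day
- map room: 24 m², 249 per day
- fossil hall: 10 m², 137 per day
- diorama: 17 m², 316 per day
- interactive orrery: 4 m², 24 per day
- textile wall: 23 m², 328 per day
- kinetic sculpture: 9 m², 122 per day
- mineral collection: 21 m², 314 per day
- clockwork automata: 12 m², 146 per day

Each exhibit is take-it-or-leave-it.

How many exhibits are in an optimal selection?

The maximum expected visitors within 79 m² is 1173.
One optimal bundle: model ship + diorama + textile wall + mineral collection (76 m²).
Any selection reaching 1173 contains exactly 4 exhibits.

4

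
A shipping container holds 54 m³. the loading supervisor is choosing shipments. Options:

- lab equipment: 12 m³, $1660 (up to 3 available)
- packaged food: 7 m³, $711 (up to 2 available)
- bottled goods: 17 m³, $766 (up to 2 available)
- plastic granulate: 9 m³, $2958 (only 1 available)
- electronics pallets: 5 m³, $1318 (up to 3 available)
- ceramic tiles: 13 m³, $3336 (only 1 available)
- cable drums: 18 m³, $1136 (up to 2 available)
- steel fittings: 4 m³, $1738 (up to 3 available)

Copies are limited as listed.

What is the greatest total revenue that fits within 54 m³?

15462

Density check — steel fittings 434.50, plastic granulate 328.67, electronics pallets 263.60, ceramic tiles 256.62 are the best per m³.
Plastic granulate + 3×electronics pallets + ceramic tiles + 3×steel fittings uses 49 of the 54 m³ and totals 15462.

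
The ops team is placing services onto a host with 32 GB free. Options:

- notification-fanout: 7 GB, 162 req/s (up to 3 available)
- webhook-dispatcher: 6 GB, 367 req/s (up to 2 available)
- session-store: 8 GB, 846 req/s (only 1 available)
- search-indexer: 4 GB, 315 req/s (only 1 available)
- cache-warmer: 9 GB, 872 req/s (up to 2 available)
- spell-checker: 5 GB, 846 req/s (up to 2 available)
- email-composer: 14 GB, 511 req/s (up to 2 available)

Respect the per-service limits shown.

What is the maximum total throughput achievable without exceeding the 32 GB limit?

3751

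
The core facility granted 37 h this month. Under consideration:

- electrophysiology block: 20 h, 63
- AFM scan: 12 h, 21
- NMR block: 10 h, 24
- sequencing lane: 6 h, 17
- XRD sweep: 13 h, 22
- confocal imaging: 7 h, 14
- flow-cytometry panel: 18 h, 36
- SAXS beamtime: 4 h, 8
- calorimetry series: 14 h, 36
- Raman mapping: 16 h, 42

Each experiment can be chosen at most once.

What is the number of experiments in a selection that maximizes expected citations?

Optimal total is 105.
One optimal bundle: electrophysiology block + Raman mapping (36 h).
Every optimal selection uses 2 experiments.

2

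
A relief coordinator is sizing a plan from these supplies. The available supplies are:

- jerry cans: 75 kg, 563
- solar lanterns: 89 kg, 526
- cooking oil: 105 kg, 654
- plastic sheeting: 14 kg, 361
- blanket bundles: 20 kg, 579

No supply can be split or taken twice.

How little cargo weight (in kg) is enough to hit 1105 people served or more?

95

Need the lightest bundle worth ≥ 1105.
jerry cans + blanket bundles reaches 1142 using 95 kg.
Below 95 kg the best achievable stays under 1105.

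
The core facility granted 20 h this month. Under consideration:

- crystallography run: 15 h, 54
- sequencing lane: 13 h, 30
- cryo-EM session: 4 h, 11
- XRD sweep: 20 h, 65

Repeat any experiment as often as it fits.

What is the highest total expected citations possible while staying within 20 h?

65

The ratio ordering already packs tightly: crystallography run + cryo-EM session, 19 h, 65.
That's the maximum — no swap from here does better than 65.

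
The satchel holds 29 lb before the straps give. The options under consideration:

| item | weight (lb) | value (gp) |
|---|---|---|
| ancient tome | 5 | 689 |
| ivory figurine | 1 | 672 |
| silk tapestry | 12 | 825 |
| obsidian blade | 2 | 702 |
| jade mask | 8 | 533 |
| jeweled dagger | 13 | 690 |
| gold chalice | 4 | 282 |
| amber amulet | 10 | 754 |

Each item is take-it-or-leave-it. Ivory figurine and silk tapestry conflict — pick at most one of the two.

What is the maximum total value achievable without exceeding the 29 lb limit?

3350

Ranking by ratio (value/lb): ivory figurine 672.00, obsidian blade 351.00, ancient tome 137.80.
The ratio heuristic lands on ancient tome + ivory figurine + obsidian blade + gold chalice + amber amulet (3099) but leaves 7 lb idle.
Dropping gold chalice frees 4 lb; slotting in jade mask (8 lb) lifts the total to 3350 at 26 lb.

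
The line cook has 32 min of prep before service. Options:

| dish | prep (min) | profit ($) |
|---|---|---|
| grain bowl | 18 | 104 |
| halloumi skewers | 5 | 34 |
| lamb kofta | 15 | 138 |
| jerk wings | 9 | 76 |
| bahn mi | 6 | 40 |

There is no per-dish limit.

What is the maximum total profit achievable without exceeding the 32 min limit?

276

Best packing: 2×lamb kofta — 30 min, 276 total.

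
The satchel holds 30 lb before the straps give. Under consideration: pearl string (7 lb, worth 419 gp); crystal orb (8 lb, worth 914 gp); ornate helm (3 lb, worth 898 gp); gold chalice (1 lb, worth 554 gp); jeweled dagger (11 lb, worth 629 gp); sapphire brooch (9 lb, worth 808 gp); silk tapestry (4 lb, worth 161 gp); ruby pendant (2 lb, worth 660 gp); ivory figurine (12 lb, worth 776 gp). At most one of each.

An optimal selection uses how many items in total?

6

Best achievable value is 4253.
pearl string + crystal orb + ornate helm + gold chalice + sapphire brooch + ruby pendant hits 4253 at 30 lb.
All optima have 6 items.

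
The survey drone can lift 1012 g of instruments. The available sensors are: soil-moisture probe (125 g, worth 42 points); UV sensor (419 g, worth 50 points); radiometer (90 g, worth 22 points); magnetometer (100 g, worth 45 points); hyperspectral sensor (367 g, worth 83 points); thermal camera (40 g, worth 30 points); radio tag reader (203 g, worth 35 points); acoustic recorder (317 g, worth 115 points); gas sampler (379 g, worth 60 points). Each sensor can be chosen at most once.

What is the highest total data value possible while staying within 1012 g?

315

Taking the top-ratio sensors first gives soil-moisture probe + radiometer + magnetometer + thermal camera + radio tag reader + acoustic recorder for 289 (875 g).
Dropping radiometer and radio tag reader frees 293 g; slotting in hyperspectral sensor (367 g) lifts the total to 315 at 949 g.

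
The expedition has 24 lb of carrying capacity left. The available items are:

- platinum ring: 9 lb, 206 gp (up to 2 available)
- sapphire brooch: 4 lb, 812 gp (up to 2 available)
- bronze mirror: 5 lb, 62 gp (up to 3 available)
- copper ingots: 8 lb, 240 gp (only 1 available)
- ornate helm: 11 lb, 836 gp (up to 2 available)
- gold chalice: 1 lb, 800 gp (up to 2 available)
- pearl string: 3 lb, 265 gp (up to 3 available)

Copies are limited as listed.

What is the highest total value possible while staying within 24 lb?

Greedy by ratio would take 2×sapphire brooch + bronze mirror + 2×gold chalice + 3×pearl string: 24 lb used, total 4081.
The 11 lb tied up in bronze mirror and 2×pearl string is better spent on ornate helm — total rises to 4325 (24 lb).

4325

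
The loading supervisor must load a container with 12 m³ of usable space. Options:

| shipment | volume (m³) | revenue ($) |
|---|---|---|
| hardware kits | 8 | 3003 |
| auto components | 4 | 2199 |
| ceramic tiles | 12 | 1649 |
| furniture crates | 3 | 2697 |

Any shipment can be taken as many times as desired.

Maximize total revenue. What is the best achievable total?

10788

The ratio ordering already packs tightly: 4×furniture crates, 12 m³, 10788.
Nothing else within 12 m³ beats 10788.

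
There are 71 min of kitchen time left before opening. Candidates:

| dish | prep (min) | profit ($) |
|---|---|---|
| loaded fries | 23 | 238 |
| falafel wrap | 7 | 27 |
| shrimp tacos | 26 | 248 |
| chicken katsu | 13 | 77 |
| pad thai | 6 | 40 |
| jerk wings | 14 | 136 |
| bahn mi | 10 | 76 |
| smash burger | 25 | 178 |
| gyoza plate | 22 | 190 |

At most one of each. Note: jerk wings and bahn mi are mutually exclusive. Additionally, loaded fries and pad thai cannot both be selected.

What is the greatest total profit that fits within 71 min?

676

By profit per min: loaded fries 10.35, jerk wings 9.71, shrimp tacos 9.54, gyoza plate 8.64 lead.
Taking loaded fries + shrimp tacos + gyoza plate: 71 min used, 676 in profit.
That's the maximum — no feasible swap from here does better than 676.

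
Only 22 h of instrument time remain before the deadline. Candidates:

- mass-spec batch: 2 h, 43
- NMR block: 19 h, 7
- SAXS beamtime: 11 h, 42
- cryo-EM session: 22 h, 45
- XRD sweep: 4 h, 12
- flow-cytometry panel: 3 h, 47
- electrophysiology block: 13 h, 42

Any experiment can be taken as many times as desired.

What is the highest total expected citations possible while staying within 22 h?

473

Taking 11×mass-spec batch: 22 h used, 473 in expected citations.
That's the maximum — no swap from here does better than 473.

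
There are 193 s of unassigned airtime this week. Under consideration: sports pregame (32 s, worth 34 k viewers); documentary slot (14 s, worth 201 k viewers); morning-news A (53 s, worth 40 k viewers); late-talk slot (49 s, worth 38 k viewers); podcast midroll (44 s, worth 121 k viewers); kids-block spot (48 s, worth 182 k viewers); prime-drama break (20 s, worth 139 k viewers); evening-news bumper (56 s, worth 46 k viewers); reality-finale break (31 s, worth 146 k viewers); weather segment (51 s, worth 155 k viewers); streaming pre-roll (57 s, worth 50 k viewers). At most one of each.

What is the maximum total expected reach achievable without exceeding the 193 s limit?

Best packing: sports pregame + documentary slot + podcast midroll + kids-block spot + prime-drama break + reality-finale break — 189 s, 823 total.
Documentary slot + kids-block spot + prime-drama break + reality-finale break + weather segment (164 s) also reaches 823 — a tie, but nothing goes higher.

823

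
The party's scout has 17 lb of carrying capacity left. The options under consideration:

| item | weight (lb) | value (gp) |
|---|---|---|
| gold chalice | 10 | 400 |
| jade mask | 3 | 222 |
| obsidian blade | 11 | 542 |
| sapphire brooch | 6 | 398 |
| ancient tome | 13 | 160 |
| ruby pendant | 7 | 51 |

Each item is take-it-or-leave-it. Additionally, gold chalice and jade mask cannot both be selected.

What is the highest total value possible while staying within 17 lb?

940

A density-first pass picks jade mask + sapphire brooch + ruby pendant — 671 at 16 lb.
The 10 lb tied up in jade mask and ruby pendant is better spent on obsidian blade — total rises to 940 (17 lb).
Every other selection either busts 17 lb or breaks a pairing rule or fails to beat 940.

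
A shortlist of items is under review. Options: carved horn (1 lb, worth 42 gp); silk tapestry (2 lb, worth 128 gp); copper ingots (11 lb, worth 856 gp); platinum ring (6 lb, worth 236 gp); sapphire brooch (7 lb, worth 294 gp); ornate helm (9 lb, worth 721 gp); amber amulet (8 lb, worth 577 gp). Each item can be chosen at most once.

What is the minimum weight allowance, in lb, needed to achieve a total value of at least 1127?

17

Look for the lowest-weight combination reaching 1127.
ornate helm + amber amulet reaches 1298 using 17 lb.
No combination under 17 lb hits 1127.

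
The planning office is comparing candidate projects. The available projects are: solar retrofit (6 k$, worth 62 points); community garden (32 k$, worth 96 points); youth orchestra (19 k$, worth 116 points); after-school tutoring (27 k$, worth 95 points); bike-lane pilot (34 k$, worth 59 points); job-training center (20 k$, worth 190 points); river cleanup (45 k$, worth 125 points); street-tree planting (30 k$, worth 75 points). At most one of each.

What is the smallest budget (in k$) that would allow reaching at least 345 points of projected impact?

45

Look for the lowest-budget combination reaching 345.
solar retrofit + youth orchestra + job-training center reaches 368 using 45 k$.
No combination under 45 k$ hits 345.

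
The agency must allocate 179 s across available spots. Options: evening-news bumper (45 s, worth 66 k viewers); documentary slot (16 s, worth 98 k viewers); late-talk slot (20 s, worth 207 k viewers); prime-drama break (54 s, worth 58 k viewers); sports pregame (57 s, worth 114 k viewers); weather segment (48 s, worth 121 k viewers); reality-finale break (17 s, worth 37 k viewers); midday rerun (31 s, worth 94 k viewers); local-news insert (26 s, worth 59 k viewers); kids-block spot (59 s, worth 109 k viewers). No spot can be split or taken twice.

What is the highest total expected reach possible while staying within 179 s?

634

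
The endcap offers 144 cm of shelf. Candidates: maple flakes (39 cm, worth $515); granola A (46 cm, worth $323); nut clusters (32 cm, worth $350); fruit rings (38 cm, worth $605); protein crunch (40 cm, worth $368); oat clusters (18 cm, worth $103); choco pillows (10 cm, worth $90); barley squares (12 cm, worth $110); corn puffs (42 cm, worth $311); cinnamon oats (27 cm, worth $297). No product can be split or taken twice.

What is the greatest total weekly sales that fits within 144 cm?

1785

Filling by ratio: maple flakes + nut clusters + fruit rings + cinnamon oats for 1767, with 8 cm left unused.
Replace nut clusters with protein crunch: the trade gains 18 net, giving 1785 at 144 cm.
An exhaustive check of the 1024 subsets confirms 1785.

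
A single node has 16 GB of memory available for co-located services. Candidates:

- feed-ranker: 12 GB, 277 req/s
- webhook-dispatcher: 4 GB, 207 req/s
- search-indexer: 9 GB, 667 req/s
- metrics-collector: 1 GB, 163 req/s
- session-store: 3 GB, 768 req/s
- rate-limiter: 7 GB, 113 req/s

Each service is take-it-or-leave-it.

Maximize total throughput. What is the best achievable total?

A density-first pass picks search-indexer + metrics-collector + session-store — 1598 at 13 GB.
Replace metrics-collector with webhook-dispatcher: the trade gains 44 net, giving 1642 at 16 GB.
Next best is search-indexer + metrics-collector + session-store at 1598 (13 GB) — short by 44.

1642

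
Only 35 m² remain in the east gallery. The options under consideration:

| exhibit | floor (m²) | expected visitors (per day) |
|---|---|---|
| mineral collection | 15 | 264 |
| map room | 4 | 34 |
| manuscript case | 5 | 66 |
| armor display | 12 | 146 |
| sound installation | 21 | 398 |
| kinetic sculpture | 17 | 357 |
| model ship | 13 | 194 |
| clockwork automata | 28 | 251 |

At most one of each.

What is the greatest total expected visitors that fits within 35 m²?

Best packing: mineral collection + kinetic sculpture — 32 m², 621 total.

621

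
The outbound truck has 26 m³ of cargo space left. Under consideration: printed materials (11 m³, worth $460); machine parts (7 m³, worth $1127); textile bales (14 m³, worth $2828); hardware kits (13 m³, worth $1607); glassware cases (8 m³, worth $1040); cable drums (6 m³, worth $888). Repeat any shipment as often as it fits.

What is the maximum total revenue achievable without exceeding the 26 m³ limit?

Ranking by ratio (revenue/m³): textile bales 202.00, machine parts 161.00, cable drums 148.00.
A density-first pass picks machine parts + textile bales — 3955 at 21 m³.
The 7 m³ tied up in machine parts is better spent on 2×cable drums — total rises to 4604 (26 m³).

4604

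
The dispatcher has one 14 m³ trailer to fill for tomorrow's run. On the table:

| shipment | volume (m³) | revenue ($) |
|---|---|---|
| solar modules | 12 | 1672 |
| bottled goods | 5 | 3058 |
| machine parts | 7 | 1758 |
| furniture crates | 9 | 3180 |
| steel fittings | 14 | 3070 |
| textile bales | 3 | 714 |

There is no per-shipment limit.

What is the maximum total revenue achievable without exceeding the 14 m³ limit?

6830

Ranking by ratio (revenue/m³): bottled goods 611.60, furniture crates 353.33, machine parts 251.14, textile bales 238.00.
Best packing: 2×bottled goods + textile bales — 13 m³, 6830 total.
Every other selection either busts 14 m³ or fails to beat 6830.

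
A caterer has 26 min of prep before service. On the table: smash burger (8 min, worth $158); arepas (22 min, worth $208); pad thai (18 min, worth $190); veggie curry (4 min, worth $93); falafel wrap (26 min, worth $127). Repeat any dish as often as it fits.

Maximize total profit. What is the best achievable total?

558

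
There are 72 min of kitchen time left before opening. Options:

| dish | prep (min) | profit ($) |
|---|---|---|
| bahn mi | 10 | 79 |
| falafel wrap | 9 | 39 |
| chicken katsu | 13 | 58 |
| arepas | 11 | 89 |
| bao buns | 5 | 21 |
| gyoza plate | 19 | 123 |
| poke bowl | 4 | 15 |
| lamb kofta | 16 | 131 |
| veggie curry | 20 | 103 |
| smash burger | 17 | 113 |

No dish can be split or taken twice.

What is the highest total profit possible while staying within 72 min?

495

Density check — lamb kofta 8.19, arepas 8.09, bahn mi 7.90 are the best per min.
Taking the top-ratio dishes first gives bahn mi + chicken katsu + arepas + bao buns + lamb kofta + smash burger for 491 (72 min).
Reworking the packing: falafel wrap + arepas + gyoza plate + lamb kofta + smash burger uses 72 min and improves the total to 495.
Every other selection either busts 72 min or fails to beat 495.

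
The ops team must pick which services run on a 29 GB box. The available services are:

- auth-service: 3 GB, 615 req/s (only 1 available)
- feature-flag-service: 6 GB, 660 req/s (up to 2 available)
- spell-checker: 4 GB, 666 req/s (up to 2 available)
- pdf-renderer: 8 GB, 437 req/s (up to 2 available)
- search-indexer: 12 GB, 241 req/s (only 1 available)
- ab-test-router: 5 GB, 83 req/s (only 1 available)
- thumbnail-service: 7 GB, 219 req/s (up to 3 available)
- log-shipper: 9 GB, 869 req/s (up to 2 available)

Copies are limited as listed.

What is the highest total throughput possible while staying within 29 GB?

3685

The ratio heuristic lands on auth-service + 2×feature-flag-service + 2×spell-checker + ab-test-router (3350) but leaves 1 GB idle.
The 17 GB tied up in 2×feature-flag-service and ab-test-router is better spent on 2×log-shipper — total rises to 3685 (29 GB).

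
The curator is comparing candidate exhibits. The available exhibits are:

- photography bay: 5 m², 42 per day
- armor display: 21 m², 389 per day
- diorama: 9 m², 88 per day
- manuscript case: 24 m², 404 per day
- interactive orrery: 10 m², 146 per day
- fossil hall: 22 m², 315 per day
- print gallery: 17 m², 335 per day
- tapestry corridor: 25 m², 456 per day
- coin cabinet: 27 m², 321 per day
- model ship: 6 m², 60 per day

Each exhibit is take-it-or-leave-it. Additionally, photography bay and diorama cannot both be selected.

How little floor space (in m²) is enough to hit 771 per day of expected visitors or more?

Look for the lowest-floor combination reaching 771.
print gallery + tapestry corridor reaches 791 using 42 m².
Below 42 m² the best achievable stays under 771.

42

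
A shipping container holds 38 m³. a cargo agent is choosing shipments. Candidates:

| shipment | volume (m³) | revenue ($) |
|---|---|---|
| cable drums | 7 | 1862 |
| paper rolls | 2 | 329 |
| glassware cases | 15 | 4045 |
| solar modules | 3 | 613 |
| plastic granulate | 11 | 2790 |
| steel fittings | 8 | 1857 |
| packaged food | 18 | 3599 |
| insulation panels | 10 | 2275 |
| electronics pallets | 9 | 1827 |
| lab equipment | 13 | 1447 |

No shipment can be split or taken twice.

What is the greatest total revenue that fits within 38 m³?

9639

The ratio ordering already packs tightly: cable drums + paper rolls + glassware cases + solar modules + plastic granulate, 38 m³, 9639.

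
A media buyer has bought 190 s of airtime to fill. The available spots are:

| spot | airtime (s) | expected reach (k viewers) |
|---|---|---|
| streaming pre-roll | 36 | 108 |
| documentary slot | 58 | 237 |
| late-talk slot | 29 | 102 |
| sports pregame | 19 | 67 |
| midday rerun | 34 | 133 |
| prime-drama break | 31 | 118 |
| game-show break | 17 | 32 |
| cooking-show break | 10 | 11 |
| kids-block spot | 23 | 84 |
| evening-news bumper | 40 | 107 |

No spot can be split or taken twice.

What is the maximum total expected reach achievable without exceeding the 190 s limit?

Ranking by ratio (expected reach/s): documentary slot 4.09, midday rerun 3.91, prime-drama break 3.81, kids-block spot 3.65.
Greedy by ratio would take documentary slot + sports pregame + midday rerun + prime-drama break + game-show break + kids-block spot: 182 s used, total 671.
A better packing is streaming pre-roll + documentary slot + late-talk slot + midday rerun + prime-drama break: 188 s, total 698.
The closest alternative, documentary slot + late-talk slot + sports pregame + midday rerun + prime-drama break + game-show break, reaches only 689.

698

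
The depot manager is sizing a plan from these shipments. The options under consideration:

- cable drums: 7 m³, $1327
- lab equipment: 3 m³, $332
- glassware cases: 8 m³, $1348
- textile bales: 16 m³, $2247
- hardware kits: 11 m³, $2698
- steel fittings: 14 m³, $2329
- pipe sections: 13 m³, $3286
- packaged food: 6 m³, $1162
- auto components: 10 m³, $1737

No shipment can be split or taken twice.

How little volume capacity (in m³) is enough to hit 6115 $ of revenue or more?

27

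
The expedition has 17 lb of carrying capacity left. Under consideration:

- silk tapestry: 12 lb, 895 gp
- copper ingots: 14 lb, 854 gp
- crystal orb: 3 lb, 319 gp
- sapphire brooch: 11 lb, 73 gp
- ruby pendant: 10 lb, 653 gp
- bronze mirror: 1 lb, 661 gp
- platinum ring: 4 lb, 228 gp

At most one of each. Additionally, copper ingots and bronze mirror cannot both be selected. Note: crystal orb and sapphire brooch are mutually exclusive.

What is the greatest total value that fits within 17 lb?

1875

The ratio ordering already packs tightly: silk tapestry + crystal orb + bronze mirror, 16 lb, 1875.
That's the maximum — no feasible swap from here does better than 1875.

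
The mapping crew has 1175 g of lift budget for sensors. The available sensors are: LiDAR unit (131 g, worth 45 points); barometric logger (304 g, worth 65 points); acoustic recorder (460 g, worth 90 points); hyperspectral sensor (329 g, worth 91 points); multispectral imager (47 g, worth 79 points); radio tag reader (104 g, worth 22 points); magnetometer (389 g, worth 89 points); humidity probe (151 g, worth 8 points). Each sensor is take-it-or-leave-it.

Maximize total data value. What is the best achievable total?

Greedy by ratio would take LiDAR unit + hyperspectral sensor + multispectral imager + radio tag reader + magnetometer + humidity probe: 1151 g used, total 334.
Replace LiDAR unit and humidity probe with barometric logger: the trade gains 12 net, giving 346 at 1173 g.

346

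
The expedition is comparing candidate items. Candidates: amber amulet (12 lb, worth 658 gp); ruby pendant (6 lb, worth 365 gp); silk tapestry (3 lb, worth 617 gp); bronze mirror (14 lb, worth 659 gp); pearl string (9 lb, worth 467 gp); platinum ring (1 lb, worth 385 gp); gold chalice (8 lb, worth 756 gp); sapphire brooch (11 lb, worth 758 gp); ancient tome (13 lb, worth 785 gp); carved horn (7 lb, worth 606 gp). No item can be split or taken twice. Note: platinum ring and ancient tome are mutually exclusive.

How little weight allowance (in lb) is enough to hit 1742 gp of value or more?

12

Minimise lb subject to total value ≥ 1742.
Taking silk tapestry + platinum ring + gold chalice gives 1758 (≥ 1742) for 12 lb.
No combination under 12 lb hits 1742.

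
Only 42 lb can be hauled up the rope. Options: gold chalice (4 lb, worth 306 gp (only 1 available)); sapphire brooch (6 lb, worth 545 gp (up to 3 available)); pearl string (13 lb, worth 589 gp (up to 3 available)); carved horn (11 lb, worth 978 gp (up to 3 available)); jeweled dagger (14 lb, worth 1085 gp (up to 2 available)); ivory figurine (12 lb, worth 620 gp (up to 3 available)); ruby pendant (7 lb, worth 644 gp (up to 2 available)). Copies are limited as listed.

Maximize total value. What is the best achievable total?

3789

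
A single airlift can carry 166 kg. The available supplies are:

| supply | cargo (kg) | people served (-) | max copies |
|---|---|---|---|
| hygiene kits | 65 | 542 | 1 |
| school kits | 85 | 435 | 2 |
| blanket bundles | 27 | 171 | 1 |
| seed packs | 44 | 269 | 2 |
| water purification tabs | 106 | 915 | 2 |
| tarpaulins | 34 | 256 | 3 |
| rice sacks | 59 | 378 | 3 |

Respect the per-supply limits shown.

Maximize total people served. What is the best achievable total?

1293

Taking the top-ratio supplies first gives water purification tabs + tarpaulins for 1171 (140 kg).
Dropping tarpaulins frees 34 kg; slotting in rice sacks (59 kg) lifts the total to 1293 at 165 kg.
Every other selection either busts 166 kg or exceeds an availability limit or fails to beat 1293.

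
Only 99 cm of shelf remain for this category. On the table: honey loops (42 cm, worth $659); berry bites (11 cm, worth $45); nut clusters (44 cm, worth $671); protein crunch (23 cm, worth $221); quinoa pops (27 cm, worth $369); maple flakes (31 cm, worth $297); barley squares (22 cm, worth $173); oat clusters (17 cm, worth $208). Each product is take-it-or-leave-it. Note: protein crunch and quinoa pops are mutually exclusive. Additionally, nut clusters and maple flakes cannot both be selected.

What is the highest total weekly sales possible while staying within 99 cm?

Honey loops + berry bites + nut clusters uses 97 of the 99 cm and totals 1375.
Runner-up honey loops + nut clusters tops out at 1330.

1375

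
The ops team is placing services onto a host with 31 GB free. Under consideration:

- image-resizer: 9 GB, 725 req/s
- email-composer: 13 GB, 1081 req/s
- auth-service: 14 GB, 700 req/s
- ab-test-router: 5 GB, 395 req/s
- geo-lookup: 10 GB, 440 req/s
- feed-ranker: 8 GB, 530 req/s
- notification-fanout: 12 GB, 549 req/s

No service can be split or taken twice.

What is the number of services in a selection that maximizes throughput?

The maximum throughput within 31 GB is 2336.
image-resizer + email-composer + feed-ranker hits 2336 at 30 GB.
Any selection reaching 2336 contains exactly 3 services.

3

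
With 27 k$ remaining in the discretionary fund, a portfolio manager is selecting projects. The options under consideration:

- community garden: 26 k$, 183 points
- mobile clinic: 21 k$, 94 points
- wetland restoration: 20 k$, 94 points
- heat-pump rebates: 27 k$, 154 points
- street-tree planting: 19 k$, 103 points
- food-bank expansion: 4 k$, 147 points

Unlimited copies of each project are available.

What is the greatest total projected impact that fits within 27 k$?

Taking 6×food-bank expansion: 24 k$ used, 882 in projected impact.
That's the maximum — no swap from here does better than 882.

882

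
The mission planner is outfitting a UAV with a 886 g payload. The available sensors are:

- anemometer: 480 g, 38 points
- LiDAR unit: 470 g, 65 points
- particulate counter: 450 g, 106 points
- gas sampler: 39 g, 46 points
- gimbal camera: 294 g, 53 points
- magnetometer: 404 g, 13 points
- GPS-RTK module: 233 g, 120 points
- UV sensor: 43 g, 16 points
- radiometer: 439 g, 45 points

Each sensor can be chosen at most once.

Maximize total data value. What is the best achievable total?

Taking particulate counter + gas sampler + GPS-RTK module + UV sensor: 765 g used, 288 in data value.
An exhaustive check of the 512 subsets confirms 288.

288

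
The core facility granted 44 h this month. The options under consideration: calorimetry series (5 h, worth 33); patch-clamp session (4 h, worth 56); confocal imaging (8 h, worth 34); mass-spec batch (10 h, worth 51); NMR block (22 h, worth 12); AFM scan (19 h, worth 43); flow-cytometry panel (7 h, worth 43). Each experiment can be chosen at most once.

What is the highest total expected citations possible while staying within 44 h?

217

Best packing: calorimetry series + patch-clamp session + confocal imaging + mass-spec batch + flow-cytometry panel — 34 h, 217 total.
Every other selection either busts 44 h or fails to beat 217.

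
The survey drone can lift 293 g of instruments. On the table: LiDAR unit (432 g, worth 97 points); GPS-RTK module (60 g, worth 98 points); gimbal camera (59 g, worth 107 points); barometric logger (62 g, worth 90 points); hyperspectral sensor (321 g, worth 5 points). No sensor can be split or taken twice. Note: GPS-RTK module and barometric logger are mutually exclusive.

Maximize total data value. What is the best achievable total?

Best packing: GPS-RTK module + gimbal camera — 119 g, 205 total.

205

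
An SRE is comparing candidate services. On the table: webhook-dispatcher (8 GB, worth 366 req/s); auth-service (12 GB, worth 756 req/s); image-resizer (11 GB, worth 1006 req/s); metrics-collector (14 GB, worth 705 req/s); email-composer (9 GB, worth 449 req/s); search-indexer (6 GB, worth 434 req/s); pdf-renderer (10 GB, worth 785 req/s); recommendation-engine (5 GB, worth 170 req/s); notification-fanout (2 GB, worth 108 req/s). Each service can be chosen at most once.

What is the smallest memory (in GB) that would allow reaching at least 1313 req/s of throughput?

17

Minimise GB subject to total throughput ≥ 1313.
image-resizer + search-indexer reaches 1440 using 17 GB.
No combination under 17 GB hits 1313.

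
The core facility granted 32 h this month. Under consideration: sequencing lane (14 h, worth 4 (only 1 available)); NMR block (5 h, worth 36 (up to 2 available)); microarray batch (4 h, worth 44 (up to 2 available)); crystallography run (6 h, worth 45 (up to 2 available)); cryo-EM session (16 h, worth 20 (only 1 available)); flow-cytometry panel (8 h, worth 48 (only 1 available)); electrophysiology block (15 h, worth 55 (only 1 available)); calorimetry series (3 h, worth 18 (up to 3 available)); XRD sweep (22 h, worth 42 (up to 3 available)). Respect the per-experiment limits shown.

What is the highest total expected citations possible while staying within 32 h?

Density check — microarray batch 11.00, crystallography run 7.50, NMR block 7.20, flow-cytometry panel 6.00 are the best per h.
Taking the top-ratio experiments first gives 2×NMR block + 2×microarray batch + 2×crystallography run for 250 (30 h).
The 6 h tied up in crystallography run is better spent on flow-cytometry panel — total rises to 253 (32 h).

253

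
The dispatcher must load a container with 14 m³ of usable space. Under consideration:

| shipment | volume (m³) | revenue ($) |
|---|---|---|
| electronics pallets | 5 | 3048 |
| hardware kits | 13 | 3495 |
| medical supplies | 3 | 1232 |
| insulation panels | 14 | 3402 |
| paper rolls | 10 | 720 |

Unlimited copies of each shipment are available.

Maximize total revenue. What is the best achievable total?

Best packing: 2×electronics pallets + medical supplies — 13 m³, 7328 total.

7328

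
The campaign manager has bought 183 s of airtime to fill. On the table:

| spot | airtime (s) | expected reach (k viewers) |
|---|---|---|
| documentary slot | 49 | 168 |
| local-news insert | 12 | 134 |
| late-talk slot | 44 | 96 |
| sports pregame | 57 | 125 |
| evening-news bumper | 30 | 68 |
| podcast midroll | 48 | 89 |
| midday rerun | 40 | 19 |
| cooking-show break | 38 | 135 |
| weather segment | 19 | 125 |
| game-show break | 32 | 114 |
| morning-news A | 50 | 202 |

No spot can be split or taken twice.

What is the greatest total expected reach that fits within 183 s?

778

Best packing: local-news insert + evening-news bumper + cooking-show break + weather segment + game-show break + morning-news A — 181 s, 778 total.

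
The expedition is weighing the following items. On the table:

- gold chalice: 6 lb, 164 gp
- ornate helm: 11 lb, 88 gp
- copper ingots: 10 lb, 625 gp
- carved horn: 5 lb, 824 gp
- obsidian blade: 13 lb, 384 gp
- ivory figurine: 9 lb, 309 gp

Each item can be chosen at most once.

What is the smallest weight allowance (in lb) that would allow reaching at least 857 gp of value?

11

Look for the lowest-weight combination reaching 857.
gold chalice + carved horn reaches 988 using 11 lb.
No combination under 11 lb hits 857.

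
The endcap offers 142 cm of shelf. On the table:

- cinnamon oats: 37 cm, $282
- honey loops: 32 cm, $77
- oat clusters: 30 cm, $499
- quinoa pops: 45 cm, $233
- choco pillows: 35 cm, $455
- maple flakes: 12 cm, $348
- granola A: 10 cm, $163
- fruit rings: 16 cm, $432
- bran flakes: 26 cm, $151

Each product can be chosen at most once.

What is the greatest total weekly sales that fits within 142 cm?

2179

The ratio ordering already packs tightly: cinnamon oats + oat clusters + choco pillows + maple flakes + granola A + fruit rings, 140 cm, 2179.
That's the maximum — no swap from here does better than 2179.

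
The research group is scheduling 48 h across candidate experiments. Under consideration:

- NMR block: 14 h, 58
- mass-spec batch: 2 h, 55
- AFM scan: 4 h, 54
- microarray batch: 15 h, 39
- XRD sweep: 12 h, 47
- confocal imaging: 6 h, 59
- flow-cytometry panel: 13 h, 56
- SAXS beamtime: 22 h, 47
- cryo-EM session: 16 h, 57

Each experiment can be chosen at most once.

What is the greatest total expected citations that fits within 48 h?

283

Filling by ratio: NMR block + mass-spec batch + AFM scan + confocal imaging + flow-cytometry panel for 282, with 9 h left unused.
Dropping flow-cytometry panel frees 13 h; slotting in cryo-EM session (16 h) lifts the total to 283 at 42 h.
Nothing else within 48 h beats 283.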